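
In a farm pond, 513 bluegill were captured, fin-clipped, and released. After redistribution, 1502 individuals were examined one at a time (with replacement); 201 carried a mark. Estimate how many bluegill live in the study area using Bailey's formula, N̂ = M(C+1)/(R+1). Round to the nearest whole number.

N̂ = 513·(1502+1)/(201+1) = 513·1503/202 = 771039/202 ≈ 3817.0 → 3817

N ≈ 3817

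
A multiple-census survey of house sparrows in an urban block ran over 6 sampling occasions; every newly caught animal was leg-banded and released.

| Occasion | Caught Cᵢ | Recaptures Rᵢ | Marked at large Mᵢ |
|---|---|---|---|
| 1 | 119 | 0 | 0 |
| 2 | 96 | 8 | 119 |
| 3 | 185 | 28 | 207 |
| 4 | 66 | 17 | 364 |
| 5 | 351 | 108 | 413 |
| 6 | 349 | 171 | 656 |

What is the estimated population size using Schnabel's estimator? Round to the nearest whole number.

N ≈ 1348

Σ MᵢCᵢ = 0·119 + 119·96 + 207·185 + 364·66 + 413·351 + 656·349 = 0 + 11424 + 38295 + 24024 + 144963 + 228944 = 447650
Σ Rᵢ = 0 + 8 + 28 + 17 + 108 + 171 = 332
N̂ = 447650 / 332 ≈ 1348.3 → 1348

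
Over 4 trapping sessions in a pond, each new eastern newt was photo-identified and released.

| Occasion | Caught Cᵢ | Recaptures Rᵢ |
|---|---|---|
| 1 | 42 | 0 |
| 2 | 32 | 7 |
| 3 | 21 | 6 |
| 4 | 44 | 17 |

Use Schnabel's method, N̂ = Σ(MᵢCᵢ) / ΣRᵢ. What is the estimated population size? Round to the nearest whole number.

N ≈ 212

Marked at large before each occasion: Mᵢ = Σⱼ<ᵢ (Cⱼ − Rⱼ) → M1=0, M2=42, M3=67, M4=82
Σ MᵢCᵢ = 0·42 + 42·32 + 67·21 + 82·44 = 0 + 1344 + 1407 + 3608 = 6359
Σ Rᵢ = 0 + 7 + 6 + 17 = 30
N̂ = 6359 / 30 ≈ 212.0 → 212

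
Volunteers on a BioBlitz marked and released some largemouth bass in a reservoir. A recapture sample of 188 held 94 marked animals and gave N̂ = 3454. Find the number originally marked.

From N = M·C/R: M = N·R / C = 3454·94 / 188 = 324676 / 188 = 1727.

M = 1727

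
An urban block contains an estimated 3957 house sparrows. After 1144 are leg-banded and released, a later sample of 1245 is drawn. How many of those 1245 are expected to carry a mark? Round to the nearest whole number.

The marked fraction of the population is 1144/3957, so in a sample of 1245 expect C·(M/N) marked.
E[R] = 1144 × 1245 / 3957 = 1424280 / 3957 ≈ 359.9 → 360

expected recaptures ≈ 360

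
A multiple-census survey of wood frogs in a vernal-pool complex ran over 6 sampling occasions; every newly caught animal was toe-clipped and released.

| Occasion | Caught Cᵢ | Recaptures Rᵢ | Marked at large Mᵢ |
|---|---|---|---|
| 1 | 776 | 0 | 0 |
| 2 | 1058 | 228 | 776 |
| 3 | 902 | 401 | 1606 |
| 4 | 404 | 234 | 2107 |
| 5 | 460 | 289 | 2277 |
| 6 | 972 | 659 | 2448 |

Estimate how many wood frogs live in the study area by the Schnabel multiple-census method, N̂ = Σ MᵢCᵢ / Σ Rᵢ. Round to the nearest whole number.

Σ MᵢCᵢ = 0·776 + 776·1058 + 1606·902 + 2107·404 + 2277·460 + 2448·972 = 0 + 821008 + 1448612 + 851228 + 1047420 + 2379456 = 6547724
Σ Rᵢ = 0 + 228 + 401 + 234 + 289 + 659 = 1811
N̂ = 6547724 / 1811 ≈ 3615.5 → 3616

N ≈ 3616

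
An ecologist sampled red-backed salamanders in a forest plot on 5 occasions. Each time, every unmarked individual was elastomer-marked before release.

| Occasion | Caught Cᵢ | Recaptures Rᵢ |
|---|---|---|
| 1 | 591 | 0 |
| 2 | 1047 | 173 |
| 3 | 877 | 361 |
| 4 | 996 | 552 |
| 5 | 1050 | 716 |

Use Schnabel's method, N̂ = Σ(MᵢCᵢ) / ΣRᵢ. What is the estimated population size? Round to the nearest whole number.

N ≈ 3564

Marked at large before each occasion: Mᵢ = Σⱼ<ᵢ (Cⱼ − Rⱼ) → M1=0, M2=591, M3=1465, M4=1981, M5=2425
Σ MᵢCᵢ = 0·591 + 591·1047 + 1465·877 + 1981·996 + 2425·1050 = 0 + 618777 + 1284805 + 1973076 + 2546250 = 6422908
Σ Rᵢ = 0 + 173 + 361 + 552 + 716 = 1802
N̂ = 6422908 / 1802 ≈ 3564.3 → 3564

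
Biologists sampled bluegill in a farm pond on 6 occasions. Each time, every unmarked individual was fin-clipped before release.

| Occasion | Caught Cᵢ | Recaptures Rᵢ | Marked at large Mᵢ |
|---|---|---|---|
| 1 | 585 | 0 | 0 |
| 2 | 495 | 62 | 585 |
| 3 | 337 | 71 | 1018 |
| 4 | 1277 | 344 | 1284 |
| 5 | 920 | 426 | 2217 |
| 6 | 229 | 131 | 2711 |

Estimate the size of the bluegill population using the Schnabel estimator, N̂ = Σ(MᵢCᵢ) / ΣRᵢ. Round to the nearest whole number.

N ≈ 4771

Σ MᵢCᵢ = 0·585 + 585·495 + 1018·337 + 1284·1277 + 2217·920 + 2711·229 = 0 + 289575 + 343066 + 1639668 + 2039640 + 620819 = 4932768
Σ Rᵢ = 0 + 62 + 71 + 344 + 426 + 131 = 1034
N̂ = 4932768 / 1034 ≈ 4770.6 → 4771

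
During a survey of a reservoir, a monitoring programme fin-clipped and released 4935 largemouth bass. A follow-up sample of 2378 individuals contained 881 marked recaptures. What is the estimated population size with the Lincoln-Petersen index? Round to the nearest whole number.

N ≈ 13,321

The marked fraction in the recapture sample should equal the marked fraction in the population: 881/2378 = 4935/N.
N = (4935 × 2378) / 881 = 11735430 / 881 ≈ 13320.6 → 13321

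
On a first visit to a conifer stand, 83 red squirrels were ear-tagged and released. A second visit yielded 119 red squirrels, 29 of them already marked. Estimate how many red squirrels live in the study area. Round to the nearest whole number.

N = (83 × 119) / 29 = 9877 / 29 ≈ 340.6 → 341

N ≈ 341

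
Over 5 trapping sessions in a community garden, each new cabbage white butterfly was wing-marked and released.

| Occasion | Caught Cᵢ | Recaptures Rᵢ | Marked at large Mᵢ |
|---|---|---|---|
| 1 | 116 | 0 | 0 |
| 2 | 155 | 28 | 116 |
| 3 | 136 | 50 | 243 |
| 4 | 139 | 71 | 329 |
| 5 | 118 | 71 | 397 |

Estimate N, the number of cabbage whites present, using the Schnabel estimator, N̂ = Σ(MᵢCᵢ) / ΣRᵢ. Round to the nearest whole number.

Σ MᵢCᵢ = 0·116 + 116·155 + 243·136 + 329·139 + 397·118 = 0 + 17980 + 33048 + 45731 + 46846 = 143605
Σ Rᵢ = 0 + 28 + 50 + 71 + 71 = 220
N̂ = 143605 / 220 ≈ 652.8 → 653

N ≈ 653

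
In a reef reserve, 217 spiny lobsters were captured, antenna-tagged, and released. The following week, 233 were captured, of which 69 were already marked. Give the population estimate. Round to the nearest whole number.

The marked fraction in the recapture sample should equal the marked fraction in the population: 69/233 = 217/N.
N = (217 × 233) / 69 = 50561 / 69 ≈ 732.8 → 733

N ≈ 733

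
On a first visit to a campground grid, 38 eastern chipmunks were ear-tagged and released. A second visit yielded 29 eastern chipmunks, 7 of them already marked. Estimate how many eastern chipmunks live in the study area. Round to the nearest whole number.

If marked individuals mix randomly, R/C ≈ M/N, giving N ≈ M·C/R.
N = (38 × 29) / 7 = 1102 / 7 ≈ 157.4 → 157

N ≈ 157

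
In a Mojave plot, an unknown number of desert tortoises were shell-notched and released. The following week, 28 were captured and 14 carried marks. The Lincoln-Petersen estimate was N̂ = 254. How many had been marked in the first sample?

From N = M·C/R: M = N·R / C = 254·14 / 28 = 3556 / 28 = 127.

M = 127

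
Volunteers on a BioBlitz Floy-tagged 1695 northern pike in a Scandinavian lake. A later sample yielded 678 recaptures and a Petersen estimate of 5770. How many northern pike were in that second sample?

From N = M·C/R: C = N·R / M = 5770·678 / 1695 = 3912060 / 1695 = 2308.

C = 2308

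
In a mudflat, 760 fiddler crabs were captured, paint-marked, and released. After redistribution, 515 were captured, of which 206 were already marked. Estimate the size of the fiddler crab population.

If marked individuals mix randomly, R/C ≈ M/N, giving N ≈ M·C/R.
N = (760 × 515) / 206 = 391400 / 206 = 1900

N = 1900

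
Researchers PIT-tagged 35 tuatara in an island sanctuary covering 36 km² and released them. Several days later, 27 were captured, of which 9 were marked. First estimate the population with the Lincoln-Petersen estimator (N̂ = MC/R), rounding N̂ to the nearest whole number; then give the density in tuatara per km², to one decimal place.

density ≈ 2.9 tuatara per km²

N̂ = 35·27/9 = 945/9 = 105
Density = N̂ / area = 105 / 36 ≈ 2.92 → 2.9 per km²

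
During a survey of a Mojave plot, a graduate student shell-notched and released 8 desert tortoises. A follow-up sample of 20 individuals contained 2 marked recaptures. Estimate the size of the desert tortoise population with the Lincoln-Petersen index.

If marked individuals mix randomly, R/C ≈ M/N, giving N ≈ M·C/R.
N = (8 × 20) / 2 = 160 / 2 = 80

N = 80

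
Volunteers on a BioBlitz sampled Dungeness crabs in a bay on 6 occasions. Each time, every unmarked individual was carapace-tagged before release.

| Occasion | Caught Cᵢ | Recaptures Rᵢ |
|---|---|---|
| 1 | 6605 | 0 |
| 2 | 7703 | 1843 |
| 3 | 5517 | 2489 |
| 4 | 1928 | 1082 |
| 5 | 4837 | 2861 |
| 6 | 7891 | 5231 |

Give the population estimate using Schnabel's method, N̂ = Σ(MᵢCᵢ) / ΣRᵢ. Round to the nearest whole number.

Marked at large before each occasion: Mᵢ = Σⱼ<ᵢ (Cⱼ − Rⱼ) → M1=0, M2=6605, M3=12465, M4=15493, M5=16339, M6=18315
Σ MᵢCᵢ = 0·6605 + 6605·7703 + 12465·5517 + 15493·1928 + 16339·4837 + 18315·7891 = 0 + 50878315 + 68769405 + 29870504 + 79031743 + 144523665 = 373073632
Σ Rᵢ = 0 + 1843 + 2489 + 1082 + 2861 + 5231 = 13506
N̂ = 373073632 / 13506 ≈ 27622.8 → 27623

N ≈ 27,623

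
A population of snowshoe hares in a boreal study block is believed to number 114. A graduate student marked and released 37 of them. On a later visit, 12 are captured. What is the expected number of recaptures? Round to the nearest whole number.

The marked fraction of the population is 37/114, so in a sample of 12 expect C·(M/N) marked.
E[R] = 37 × 12 / 114 = 444 / 114 ≈ 3.9 → 4

expected recaptures ≈ 4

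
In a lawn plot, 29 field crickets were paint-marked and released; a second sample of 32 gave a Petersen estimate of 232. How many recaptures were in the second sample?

From N = M·C/R: R = M·C / N = 29·32 / 232 = 928 / 232 = 4.

R = 4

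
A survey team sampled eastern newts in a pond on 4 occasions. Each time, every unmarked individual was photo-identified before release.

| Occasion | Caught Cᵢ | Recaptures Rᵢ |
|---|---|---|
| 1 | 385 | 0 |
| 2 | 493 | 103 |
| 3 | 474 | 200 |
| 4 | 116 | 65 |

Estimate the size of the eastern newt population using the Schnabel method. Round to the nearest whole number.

Marked at large before each occasion: Mᵢ = Σⱼ<ᵢ (Cⱼ − Rⱼ) → M1=0, M2=385, M3=775, M4=1049
Σ MᵢCᵢ = 0·385 + 385·493 + 775·474 + 1049·116 = 0 + 189805 + 367350 + 121684 = 678839
Σ Rᵢ = 0 + 103 + 200 + 65 = 368
N̂ = 678839 / 368 ≈ 1844.7 → 1845

N ≈ 1845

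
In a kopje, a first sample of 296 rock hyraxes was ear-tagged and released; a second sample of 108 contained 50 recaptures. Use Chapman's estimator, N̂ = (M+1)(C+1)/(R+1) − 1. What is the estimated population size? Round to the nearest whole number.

N̂ = (296+1)(108+1)/(50+1) − 1 = 297·109/51 − 1
= 32373/51 − 1 ≈ 634.8 − 1 ≈ 633.8 → 634

N ≈ 634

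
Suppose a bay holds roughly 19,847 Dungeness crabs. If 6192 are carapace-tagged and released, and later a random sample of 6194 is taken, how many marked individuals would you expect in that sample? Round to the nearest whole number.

expected recaptures ≈ 1932

Expected recaptures E[R] = M·C / N.
E[R] = 6192 × 6194 / 19847 = 38353248 / 19847 ≈ 1932.4 → 1932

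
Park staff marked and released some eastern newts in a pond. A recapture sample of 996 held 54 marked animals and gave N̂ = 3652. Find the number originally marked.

From N = M·C/R: M = N·R / C = 3652·54 / 996 = 197208 / 996 = 198.

M = 198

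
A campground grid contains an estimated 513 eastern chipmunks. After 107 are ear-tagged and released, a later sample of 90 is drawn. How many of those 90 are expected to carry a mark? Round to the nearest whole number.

Expected recaptures E[R] = M·C / N.
E[R] = 107 × 90 / 513 = 9630 / 513 ≈ 18.8 → 19

expected recaptures ≈ 19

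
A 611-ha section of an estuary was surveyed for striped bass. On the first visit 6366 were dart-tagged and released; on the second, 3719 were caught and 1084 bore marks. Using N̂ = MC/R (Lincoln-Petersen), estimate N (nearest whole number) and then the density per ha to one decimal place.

N̂ = 6366·3719/1084 = 23675154/1084 ≈ 21840.5 → 21841
Density = N̂ / area = 21841 / 611 ≈ 35.746 → 35.7 per ha

density ≈ 35.7 striped bass per ha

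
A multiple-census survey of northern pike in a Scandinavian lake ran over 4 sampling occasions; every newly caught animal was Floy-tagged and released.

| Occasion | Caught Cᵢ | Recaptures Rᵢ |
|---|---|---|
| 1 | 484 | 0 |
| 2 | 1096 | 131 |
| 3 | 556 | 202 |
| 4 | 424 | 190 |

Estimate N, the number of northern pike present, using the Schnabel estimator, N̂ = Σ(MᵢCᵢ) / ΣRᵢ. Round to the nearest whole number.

N ≈ 4016

Marked at large before each occasion: Mᵢ = Σⱼ<ᵢ (Cⱼ − Rⱼ) → M1=0, M2=484, M3=1449, M4=1803
Σ MᵢCᵢ = 0·484 + 484·1096 + 1449·556 + 1803·424 = 0 + 530464 + 805644 + 764472 = 2100580
Σ Rᵢ = 0 + 131 + 202 + 190 = 523
N̂ = 2100580 / 523 ≈ 4016.4 → 4016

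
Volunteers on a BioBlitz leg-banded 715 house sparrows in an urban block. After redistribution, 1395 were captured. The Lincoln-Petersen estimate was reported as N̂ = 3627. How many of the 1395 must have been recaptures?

R = 275

From N = M·C/R: R = M·C / N = 715·1395 / 3627 = 997425 / 3627 = 275.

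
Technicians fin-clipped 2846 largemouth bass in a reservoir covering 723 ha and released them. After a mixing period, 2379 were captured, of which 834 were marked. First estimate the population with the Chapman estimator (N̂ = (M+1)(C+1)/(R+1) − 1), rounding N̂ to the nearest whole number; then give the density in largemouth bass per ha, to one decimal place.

density ≈ 11.2 largemouth bass per ha

N̂ = 2847·2380/835 − 1 = 6775860/835 − 1 ≈ 8113.8 → 8114
Density = N̂ / area = 8114 / 723 ≈ 11.22 → 11.2 per ha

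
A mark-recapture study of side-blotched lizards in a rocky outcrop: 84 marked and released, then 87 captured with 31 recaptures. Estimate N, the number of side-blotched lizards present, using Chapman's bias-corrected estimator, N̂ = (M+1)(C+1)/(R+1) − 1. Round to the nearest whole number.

N ≈ 233

N̂ = (84+1)(87+1)/(31+1) − 1 = 85·88/32 − 1
= 7480/32 − 1 ≈ 233.8 − 1 ≈ 232.8 → 233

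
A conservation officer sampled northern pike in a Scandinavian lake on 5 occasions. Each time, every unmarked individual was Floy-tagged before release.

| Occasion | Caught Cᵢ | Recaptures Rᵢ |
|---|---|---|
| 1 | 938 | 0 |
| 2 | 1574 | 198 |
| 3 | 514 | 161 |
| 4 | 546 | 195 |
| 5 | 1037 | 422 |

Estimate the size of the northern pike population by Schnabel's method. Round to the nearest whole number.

Marked at large before each occasion: Mᵢ = Σⱼ<ᵢ (Cⱼ − Rⱼ) → M1=0, M2=938, M3=2314, M4=2667, M5=3018
Σ MᵢCᵢ = 0·938 + 938·1574 + 2314·514 + 2667·546 + 3018·1037 = 0 + 1476412 + 1189396 + 1456182 + 3129666 = 7251656
Σ Rᵢ = 0 + 198 + 161 + 195 + 422 = 976
N̂ = 7251656 / 976 ≈ 7430.0 → 7430

N ≈ 7430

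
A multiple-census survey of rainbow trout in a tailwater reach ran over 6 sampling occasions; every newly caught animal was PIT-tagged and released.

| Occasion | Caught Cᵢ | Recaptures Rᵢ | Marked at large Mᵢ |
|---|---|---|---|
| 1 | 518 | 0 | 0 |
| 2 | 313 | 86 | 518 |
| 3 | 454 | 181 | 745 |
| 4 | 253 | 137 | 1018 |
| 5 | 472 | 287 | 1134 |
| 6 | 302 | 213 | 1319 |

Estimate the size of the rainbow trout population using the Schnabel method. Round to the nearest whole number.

Σ MᵢCᵢ = 0·518 + 518·313 + 745·454 + 1018·253 + 1134·472 + 1319·302 = 0 + 162134 + 338230 + 257554 + 535248 + 398338 = 1691504
Σ Rᵢ = 0 + 86 + 181 + 137 + 287 + 213 = 904
N̂ = 1691504 / 904 ≈ 1871.1 → 1871

N ≈ 1871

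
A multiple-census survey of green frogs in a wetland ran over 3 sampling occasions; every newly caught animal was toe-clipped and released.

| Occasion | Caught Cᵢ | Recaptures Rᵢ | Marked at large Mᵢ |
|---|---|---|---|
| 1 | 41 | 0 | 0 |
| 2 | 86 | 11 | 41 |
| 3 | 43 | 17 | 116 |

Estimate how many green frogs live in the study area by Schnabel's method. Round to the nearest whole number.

N ≈ 304

Σ MᵢCᵢ = 0·41 + 41·86 + 116·43 = 0 + 3526 + 4988 = 8514
Σ Rᵢ = 0 + 11 + 17 = 28
N̂ = 8514 / 28 ≈ 304.1 → 304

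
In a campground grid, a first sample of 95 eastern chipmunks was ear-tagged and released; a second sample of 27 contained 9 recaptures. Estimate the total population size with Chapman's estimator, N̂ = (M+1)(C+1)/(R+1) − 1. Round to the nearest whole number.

N ≈ 268

N̂ = (95+1)(27+1)/(9+1) − 1 = 96·28/10 − 1
= 2688/10 − 1 ≈ 268.8 − 1 ≈ 267.8 → 268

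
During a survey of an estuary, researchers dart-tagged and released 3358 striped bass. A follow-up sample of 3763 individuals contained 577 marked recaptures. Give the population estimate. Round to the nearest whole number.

The marked fraction in the recapture sample should equal the marked fraction in the population: 577/3763 = 3358/N.
N = (3358 × 3763) / 577 = 12636154 / 577 ≈ 21899.7 → 21900

N ≈ 21,900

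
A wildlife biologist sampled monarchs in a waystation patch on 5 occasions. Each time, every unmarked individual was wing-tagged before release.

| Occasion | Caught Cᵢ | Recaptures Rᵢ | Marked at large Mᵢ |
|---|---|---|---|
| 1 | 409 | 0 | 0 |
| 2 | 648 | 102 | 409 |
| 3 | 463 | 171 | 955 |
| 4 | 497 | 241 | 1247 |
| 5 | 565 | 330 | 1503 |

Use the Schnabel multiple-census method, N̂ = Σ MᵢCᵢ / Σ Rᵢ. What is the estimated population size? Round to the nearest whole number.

N ≈ 2578

Σ MᵢCᵢ = 0·409 + 409·648 + 955·463 + 1247·497 + 1503·565 = 0 + 265032 + 442165 + 619759 + 849195 = 2176151
Σ Rᵢ = 0 + 102 + 171 + 241 + 330 = 844
N̂ = 2176151 / 844 ≈ 2578.4 → 2578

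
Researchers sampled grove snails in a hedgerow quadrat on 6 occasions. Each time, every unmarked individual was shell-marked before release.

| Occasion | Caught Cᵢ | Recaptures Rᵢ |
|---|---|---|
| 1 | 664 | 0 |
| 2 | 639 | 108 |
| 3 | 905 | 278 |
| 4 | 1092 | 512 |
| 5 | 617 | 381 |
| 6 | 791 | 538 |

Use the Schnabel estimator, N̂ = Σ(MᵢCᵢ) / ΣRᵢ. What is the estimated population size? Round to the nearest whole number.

N ≈ 3888

Marked at large before each occasion: Mᵢ = Σⱼ<ᵢ (Cⱼ − Rⱼ) → M1=0, M2=664, M3=1195, M4=1822, M5=2402, M6=2638
Σ MᵢCᵢ = 0·664 + 664·639 + 1195·905 + 1822·1092 + 2402·617 + 2638·791 = 0 + 424296 + 1081475 + 1989624 + 1482034 + 2086658 = 7064087
Σ Rᵢ = 0 + 108 + 278 + 512 + 381 + 538 = 1817
N̂ = 7064087 / 1817 ≈ 3887.8 → 3888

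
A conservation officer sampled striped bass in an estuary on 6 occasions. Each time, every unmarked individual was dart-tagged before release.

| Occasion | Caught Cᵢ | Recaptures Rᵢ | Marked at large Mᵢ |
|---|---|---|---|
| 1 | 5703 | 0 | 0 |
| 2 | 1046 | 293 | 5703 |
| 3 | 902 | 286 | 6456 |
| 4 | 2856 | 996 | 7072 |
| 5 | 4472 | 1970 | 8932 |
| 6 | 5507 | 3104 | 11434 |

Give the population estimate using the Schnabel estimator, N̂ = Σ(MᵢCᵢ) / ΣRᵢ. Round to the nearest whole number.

Σ MᵢCᵢ = 0·5703 + 5703·1046 + 6456·902 + 7072·2856 + 8932·4472 + 11434·5507 = 0 + 5965338 + 5823312 + 20197632 + 39943904 + 62967038 = 134897224
Σ Rᵢ = 0 + 293 + 286 + 996 + 1970 + 3104 = 6649
N̂ = 134897224 / 6649 ≈ 20288.3 → 20288

N ≈ 20,288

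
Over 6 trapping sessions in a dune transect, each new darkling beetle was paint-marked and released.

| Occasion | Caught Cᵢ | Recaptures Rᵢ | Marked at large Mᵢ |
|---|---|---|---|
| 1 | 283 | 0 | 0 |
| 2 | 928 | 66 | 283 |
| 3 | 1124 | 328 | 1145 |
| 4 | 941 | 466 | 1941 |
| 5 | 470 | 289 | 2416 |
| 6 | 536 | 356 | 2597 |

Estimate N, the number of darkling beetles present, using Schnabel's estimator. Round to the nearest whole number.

Σ MᵢCᵢ = 0·283 + 283·928 + 1145·1124 + 1941·941 + 2416·470 + 2597·536 = 0 + 262624 + 1286980 + 1826481 + 1135520 + 1391992 = 5903597
Σ Rᵢ = 0 + 66 + 328 + 466 + 289 + 356 = 1505
N̂ = 5903597 / 1505 ≈ 3922.7 → 3923

N ≈ 3923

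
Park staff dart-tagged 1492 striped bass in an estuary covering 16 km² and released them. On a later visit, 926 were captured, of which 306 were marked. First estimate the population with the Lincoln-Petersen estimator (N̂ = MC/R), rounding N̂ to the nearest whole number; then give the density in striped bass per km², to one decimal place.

density ≈ 282.2 striped bass per km²

N̂ = 1492·926/306 = 1381592/306 ≈ 4515.0 → 4515
Density = N̂ / area = 4515 / 16 ≈ 282.19 → 282.2 per km²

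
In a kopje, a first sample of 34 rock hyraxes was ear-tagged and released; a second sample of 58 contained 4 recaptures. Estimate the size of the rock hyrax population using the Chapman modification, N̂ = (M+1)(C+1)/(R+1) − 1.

N = 412

N̂ = (34+1)(58+1)/(4+1) − 1 = 35·59/5 − 1
= 2065/5 − 1 = 413 − 1 = 412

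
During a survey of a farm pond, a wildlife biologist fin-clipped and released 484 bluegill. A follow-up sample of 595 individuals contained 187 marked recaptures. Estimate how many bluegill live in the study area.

N = (484 × 595) / 187 = 287980 / 187 = 1540

N = 1540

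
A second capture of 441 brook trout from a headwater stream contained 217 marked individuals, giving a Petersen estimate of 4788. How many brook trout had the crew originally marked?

M = 2356

From N = M·C/R: M = N·R / C = 4788·217 / 441 = 1038996 / 441 = 2356.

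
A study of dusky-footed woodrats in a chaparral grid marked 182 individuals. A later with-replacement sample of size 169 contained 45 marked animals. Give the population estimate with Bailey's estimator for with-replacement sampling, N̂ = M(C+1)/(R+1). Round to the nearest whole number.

N ≈ 673

N̂ = 182·(169+1)/(45+1) = 182·170/46 = 30940/46 ≈ 672.6 → 673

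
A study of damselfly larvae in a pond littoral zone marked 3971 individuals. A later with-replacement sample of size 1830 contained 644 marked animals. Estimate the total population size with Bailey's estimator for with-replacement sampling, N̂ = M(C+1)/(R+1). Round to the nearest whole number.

N ≈ 11,273

N̂ = 3971·(1830+1)/(644+1) = 3971·1831/645 = 7270901/645 ≈ 11272.7 → 11273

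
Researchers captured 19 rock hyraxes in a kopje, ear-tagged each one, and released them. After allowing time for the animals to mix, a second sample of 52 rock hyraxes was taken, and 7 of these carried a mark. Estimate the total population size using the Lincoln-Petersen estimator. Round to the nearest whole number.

N ≈ 141

N = (19 × 52) / 7 = 988 / 7 ≈ 141.1 → 141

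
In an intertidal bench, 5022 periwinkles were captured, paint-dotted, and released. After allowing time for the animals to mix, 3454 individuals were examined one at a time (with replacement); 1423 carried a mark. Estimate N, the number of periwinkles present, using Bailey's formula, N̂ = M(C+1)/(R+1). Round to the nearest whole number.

N̂ = 5022·(3454+1)/(1423+1) = 5022·3455/1424 = 17351010/1424 ≈ 12184.7 → 12185

N ≈ 12,185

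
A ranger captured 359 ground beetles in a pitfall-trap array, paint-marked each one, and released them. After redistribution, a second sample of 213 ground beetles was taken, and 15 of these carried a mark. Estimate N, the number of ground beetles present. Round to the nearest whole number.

N = (359 × 213) / 15 = 76467 / 15 ≈ 5097.8 → 5098

N ≈ 5098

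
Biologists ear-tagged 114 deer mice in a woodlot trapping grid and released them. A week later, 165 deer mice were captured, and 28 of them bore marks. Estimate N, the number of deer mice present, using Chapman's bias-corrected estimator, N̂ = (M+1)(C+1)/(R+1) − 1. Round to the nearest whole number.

N ≈ 657

N̂ = (114+1)(165+1)/(28+1) − 1 = 115·166/29 − 1
= 19090/29 − 1 ≈ 658.3 − 1 ≈ 657.3 → 657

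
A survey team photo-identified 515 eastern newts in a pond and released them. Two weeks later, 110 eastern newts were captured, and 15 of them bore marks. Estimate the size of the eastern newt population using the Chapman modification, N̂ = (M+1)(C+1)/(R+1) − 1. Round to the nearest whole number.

N ≈ 3579

N̂ = (515+1)(110+1)/(15+1) − 1 = 516·111/16 − 1
= 57276/16 − 1 ≈ 3579.8 − 1 ≈ 3578.8 → 3579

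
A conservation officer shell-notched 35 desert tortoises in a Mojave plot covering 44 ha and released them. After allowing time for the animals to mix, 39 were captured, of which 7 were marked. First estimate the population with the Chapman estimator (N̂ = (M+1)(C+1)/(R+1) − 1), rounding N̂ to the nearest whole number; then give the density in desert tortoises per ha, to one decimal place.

N̂ = 36·40/8 − 1 = 1440/8 − 1 = 179
Density = N̂ / area = 179 / 44 ≈ 4.07 → 4.1 per ha

density ≈ 4.1 desert tortoises per ha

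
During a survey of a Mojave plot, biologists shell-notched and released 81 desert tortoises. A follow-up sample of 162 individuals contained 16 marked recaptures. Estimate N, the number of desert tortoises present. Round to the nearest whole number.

N = (81 × 162) / 16 = 13122 / 16 ≈ 820.1 → 820

N ≈ 820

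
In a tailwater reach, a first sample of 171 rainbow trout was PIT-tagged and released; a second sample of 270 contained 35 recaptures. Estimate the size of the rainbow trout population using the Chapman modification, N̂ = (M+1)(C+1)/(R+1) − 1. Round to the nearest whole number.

N̂ = (171+1)(270+1)/(35+1) − 1 = 172·271/36 − 1
= 46612/36 − 1 ≈ 1294.8 − 1 ≈ 1293.8 → 1294

N ≈ 1294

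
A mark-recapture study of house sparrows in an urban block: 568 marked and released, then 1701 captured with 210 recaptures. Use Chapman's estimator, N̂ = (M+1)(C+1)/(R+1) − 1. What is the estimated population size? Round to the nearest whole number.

N̂ = (568+1)(1701+1)/(210+1) − 1 = 569·1702/211 − 1
= 968438/211 − 1 ≈ 4589.8 − 1 ≈ 4588.8 → 4589

N ≈ 4589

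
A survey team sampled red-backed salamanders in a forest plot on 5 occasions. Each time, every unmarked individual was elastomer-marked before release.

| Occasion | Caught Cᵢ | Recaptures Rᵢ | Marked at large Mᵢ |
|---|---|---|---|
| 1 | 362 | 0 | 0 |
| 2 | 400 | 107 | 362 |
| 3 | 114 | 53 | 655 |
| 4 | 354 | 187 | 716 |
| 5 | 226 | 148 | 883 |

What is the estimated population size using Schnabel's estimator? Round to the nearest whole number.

Σ MᵢCᵢ = 0·362 + 362·400 + 655·114 + 716·354 + 883·226 = 0 + 144800 + 74670 + 253464 + 199558 = 672492
Σ Rᵢ = 0 + 107 + 53 + 187 + 148 = 495
N̂ = 672492 / 495 ≈ 1358.6 → 1359

N ≈ 1359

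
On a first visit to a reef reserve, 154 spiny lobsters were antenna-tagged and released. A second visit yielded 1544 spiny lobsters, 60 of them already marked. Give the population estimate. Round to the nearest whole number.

N ≈ 3963

N = (154 × 1544) / 60 = 237776 / 60 ≈ 3962.9 → 3963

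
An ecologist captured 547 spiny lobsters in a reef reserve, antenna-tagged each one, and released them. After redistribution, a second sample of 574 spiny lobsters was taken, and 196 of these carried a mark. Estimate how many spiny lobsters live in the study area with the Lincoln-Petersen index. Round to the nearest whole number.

N ≈ 1602

If marked individuals mix randomly, R/C ≈ M/N, giving N ≈ M·C/R.
N = (547 × 574) / 196 = 313978 / 196 ≈ 1601.9 → 1602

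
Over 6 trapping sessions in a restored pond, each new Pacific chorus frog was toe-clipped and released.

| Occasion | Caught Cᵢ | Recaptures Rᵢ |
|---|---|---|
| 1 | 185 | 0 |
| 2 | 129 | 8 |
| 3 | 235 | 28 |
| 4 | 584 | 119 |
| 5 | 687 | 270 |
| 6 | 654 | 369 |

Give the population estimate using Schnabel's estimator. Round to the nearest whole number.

Marked at large before each occasion: Mᵢ = Σⱼ<ᵢ (Cⱼ − Rⱼ) → M1=0, M2=185, M3=306, M4=513, M5=978, M6=1395
Σ MᵢCᵢ = 0·185 + 185·129 + 306·235 + 513·584 + 978·687 + 1395·654 = 0 + 23865 + 71910 + 299592 + 671886 + 912330 = 1979583
Σ Rᵢ = 0 + 8 + 28 + 119 + 270 + 369 = 794
N̂ = 1979583 / 794 ≈ 2493.2 → 2493

N ≈ 2493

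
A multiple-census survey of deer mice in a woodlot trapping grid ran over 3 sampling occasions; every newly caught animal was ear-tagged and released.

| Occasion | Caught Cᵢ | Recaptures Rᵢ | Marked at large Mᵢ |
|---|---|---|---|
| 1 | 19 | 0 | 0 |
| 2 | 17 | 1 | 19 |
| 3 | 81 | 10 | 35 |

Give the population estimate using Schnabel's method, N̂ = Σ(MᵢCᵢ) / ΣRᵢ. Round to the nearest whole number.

N ≈ 287

Σ MᵢCᵢ = 0·19 + 19·17 + 35·81 = 0 + 323 + 2835 = 3158
Σ Rᵢ = 0 + 1 + 10 = 11
N̂ = 3158 / 11 ≈ 287.1 → 287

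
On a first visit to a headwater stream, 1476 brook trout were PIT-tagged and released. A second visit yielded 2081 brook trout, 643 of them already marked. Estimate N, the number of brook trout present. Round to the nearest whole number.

N ≈ 4777

The marked fraction in the recapture sample should equal the marked fraction in the population: 643/2081 = 1476/N.
N = (1476 × 2081) / 643 = 3071556 / 643 ≈ 4776.9 → 4777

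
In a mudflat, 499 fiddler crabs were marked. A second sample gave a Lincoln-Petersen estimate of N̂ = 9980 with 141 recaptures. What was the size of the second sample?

C = 2820

From N = M·C/R: C = N·R / M = 9980·141 / 499 = 1407180 / 499 = 2820.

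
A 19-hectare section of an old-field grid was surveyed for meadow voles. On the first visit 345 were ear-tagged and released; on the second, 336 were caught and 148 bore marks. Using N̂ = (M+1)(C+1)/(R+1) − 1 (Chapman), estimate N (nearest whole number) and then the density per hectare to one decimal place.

N̂ = 346·337/149 − 1 = 116602/149 − 1 ≈ 781.6 → 782
Density = N̂ / area = 782 / 19 ≈ 41.16 → 41.2 per hectare

density ≈ 41.2 meadow voles per hectare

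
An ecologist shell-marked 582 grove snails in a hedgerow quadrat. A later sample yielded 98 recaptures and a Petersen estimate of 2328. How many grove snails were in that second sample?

C = 392

From N = M·C/R: C = N·R / M = 2328·98 / 582 = 228144 / 582 = 392.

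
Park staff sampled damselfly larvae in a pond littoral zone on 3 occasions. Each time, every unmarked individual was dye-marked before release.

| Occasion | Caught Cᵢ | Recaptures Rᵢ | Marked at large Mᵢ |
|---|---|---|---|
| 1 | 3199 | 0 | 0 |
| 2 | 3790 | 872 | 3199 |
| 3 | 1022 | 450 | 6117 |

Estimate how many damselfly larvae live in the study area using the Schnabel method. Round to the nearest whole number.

Σ MᵢCᵢ = 0·3199 + 3199·3790 + 6117·1022 = 0 + 12124210 + 6251574 = 18375784
Σ Rᵢ = 0 + 872 + 450 = 1322
N̂ = 18375784 / 1322 ≈ 13900.0 → 13900

N ≈ 13,900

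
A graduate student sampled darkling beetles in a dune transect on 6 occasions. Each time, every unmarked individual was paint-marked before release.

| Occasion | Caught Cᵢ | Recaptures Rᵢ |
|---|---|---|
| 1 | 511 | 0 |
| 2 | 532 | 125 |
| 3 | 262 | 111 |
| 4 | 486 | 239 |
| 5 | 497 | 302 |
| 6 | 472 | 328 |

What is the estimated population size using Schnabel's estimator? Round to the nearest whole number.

Marked at large before each occasion: Mᵢ = Σⱼ<ᵢ (Cⱼ − Rⱼ) → M1=0, M2=511, M3=918, M4=1069, M5=1316, M6=1511
Σ MᵢCᵢ = 0·511 + 511·532 + 918·262 + 1069·486 + 1316·497 + 1511·472 = 0 + 271852 + 240516 + 519534 + 654052 + 713192 = 2399146
Σ Rᵢ = 0 + 125 + 111 + 239 + 302 + 328 = 1105
N̂ = 2399146 / 1105 ≈ 2171.2 → 2171

N ≈ 2171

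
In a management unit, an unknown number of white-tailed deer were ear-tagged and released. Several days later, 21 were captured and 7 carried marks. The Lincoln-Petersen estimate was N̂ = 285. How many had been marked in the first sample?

M = 95

From N = M·C/R: M = N·R / C = 285·7 / 21 = 1995 / 21 = 95.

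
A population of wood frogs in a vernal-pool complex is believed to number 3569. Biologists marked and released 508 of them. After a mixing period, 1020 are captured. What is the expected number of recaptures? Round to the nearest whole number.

The marked fraction of the population is 508/3569, so in a sample of 1020 expect C·(M/N) marked.
E[R] = 508 × 1020 / 3569 = 518160 / 3569 ≈ 145.2 → 145

expected recaptures ≈ 145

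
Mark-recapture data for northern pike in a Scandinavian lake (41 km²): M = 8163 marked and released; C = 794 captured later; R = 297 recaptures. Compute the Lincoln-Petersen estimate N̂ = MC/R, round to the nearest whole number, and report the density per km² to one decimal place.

density ≈ 532.3 northern pike per km²

N̂ = 8163·794/297 = 6481422/297 ≈ 21823.0 → 21823
Density = N̂ / area = 21823 / 41 ≈ 532.27 → 532.3 per km²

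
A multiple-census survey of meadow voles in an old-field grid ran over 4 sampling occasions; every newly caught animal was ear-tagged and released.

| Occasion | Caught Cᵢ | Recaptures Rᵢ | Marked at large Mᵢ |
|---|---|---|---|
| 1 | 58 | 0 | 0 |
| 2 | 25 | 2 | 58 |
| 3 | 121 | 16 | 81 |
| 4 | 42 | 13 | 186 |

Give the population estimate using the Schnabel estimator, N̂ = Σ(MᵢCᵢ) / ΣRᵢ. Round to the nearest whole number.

N ≈ 615

Σ MᵢCᵢ = 0·58 + 58·25 + 81·121 + 186·42 = 0 + 1450 + 9801 + 7812 = 19063
Σ Rᵢ = 0 + 2 + 16 + 13 = 31
N̂ = 19063 / 31 ≈ 614.9 → 615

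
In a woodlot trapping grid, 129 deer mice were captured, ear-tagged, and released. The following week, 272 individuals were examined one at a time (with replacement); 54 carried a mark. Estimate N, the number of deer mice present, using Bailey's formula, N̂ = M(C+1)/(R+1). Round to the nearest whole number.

N̂ = 129·(272+1)/(54+1) = 129·273/55 = 35217/55 ≈ 640.3 → 640

N ≈ 640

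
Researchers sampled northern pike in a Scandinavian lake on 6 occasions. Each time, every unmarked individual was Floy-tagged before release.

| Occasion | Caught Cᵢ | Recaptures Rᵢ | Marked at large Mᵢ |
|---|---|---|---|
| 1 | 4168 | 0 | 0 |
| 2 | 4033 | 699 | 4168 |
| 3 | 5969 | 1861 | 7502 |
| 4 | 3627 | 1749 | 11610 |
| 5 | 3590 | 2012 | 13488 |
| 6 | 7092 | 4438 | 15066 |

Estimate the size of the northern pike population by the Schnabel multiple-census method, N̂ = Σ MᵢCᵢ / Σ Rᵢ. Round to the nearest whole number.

Σ MᵢCᵢ = 0·4168 + 4168·4033 + 7502·5969 + 11610·3627 + 13488·3590 + 15066·7092 = 0 + 16809544 + 44779438 + 42109470 + 48421920 + 106848072 = 258968444
Σ Rᵢ = 0 + 699 + 1861 + 1749 + 2012 + 4438 = 10759
N̂ = 258968444 / 10759 ≈ 24069.9 → 24070

N ≈ 24,070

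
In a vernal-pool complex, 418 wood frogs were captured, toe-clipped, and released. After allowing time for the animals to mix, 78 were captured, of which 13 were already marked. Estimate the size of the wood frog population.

Lincoln-Petersen assumes M/N = R/C, so N = M·C / R.
N = (418 × 78) / 13 = 32604 / 13 = 2508

N = 2508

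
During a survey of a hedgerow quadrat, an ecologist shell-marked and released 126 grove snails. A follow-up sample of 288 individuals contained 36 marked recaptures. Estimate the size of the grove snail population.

N = 1008

N = (126 × 288) / 36 = 36288 / 36 = 1008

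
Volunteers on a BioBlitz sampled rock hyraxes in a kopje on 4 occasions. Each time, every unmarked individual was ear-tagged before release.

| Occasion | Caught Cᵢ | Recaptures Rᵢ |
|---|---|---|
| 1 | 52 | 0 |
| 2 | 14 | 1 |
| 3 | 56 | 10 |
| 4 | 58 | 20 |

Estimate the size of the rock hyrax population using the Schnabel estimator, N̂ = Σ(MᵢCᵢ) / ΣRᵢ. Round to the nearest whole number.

Marked at large before each occasion: Mᵢ = Σⱼ<ᵢ (Cⱼ − Rⱼ) → M1=0, M2=52, M3=65, M4=111
Σ MᵢCᵢ = 0·52 + 52·14 + 65·56 + 111·58 = 0 + 728 + 3640 + 6438 = 10806
Σ Rᵢ = 0 + 1 + 10 + 20 = 31
N̂ = 10806 / 31 ≈ 348.6 → 349

N ≈ 349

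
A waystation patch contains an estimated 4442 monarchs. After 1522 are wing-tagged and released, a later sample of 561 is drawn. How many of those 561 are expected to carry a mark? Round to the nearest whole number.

expected recaptures ≈ 192

The marked fraction of the population is 1522/4442, so in a sample of 561 expect C·(M/N) marked.
E[R] = 1522 × 561 / 4442 = 853842 / 4442 ≈ 192.2 → 192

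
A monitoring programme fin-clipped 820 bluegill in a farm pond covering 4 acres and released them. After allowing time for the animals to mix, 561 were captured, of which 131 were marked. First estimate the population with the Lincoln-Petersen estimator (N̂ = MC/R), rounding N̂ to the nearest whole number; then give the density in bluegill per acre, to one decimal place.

density ≈ 878.0 bluegill per acre

N̂ = 820·561/131 = 460020/131 ≈ 3511.6 → 3512
Density = N̂ / area = 3512 / 4 = 878.0 per acre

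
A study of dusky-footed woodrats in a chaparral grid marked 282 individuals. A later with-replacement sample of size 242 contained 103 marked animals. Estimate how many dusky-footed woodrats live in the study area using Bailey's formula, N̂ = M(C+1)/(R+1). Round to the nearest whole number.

N ≈ 659

N̂ = 282·(242+1)/(103+1) = 282·243/104 = 68526/104 ≈ 658.9 → 659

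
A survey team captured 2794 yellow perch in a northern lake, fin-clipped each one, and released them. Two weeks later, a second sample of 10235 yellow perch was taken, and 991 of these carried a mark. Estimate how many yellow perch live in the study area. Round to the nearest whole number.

N = (2794 × 10235) / 991 = 28596590 / 991 ≈ 28856.3 → 28856

N ≈ 28,856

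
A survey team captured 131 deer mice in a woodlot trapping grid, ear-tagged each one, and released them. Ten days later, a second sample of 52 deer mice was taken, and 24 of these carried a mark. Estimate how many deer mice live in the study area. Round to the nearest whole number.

N ≈ 284

The marked fraction in the recapture sample should equal the marked fraction in the population: 24/52 = 131/N.
N = (131 × 52) / 24 = 6812 / 24 ≈ 283.8 → 284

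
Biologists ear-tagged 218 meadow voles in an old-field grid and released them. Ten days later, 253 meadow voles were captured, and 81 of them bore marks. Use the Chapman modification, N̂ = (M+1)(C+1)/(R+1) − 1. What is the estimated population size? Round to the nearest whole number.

N̂ = (218+1)(253+1)/(81+1) − 1 = 219·254/82 − 1
= 55626/82 − 1 ≈ 678.4 − 1 ≈ 677.4 → 677

N ≈ 677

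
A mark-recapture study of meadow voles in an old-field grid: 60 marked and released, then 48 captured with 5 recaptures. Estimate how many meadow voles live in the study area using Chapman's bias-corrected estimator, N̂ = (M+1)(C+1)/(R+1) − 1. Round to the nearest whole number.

N̂ = (60+1)(48+1)/(5+1) − 1 = 61·49/6 − 1
= 2989/6 − 1 ≈ 498.2 − 1 ≈ 497.2 → 497

N ≈ 497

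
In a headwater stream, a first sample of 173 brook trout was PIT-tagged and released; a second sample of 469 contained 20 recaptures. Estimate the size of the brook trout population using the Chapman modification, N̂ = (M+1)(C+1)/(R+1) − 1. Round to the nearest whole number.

N̂ = (173+1)(469+1)/(20+1) − 1 = 174·470/21 − 1
= 81780/21 − 1 ≈ 3894.3 − 1 ≈ 3893.3 → 3893

N ≈ 3893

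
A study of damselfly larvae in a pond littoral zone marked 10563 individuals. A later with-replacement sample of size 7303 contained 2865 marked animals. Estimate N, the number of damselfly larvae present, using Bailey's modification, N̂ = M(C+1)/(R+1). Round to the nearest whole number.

N ≈ 26,920

N̂ = 10563·(7303+1)/(2865+1) = 10563·7304/2866 = 77152152/2866 ≈ 26919.8 → 26920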